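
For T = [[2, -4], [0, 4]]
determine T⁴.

T² = [[4, -24], [0, 16]]
T³ = [[8, -112], [0, 64]]
T⁴ = [[16, -480], [0, 256]]

[[16, -480], [0, 256]]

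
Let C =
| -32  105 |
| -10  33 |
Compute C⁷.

tr C = 1 and det C = -6, so the characteristic polynomial is λ² − (1)λ + (-6) with roots 3 and -2.
Eigenvectors give P = [[3, 7], [1, 2]] with P⁻¹ = [[-2, 7], [1, -3]], and C = P·diag(3, -2)·P⁻¹.
Then C⁷ = P·diag(2187, -128)·P⁻¹ = [[6561, -896], [2187, -256]] · [[-2, 7], [1, -3]] = [[-14018, 48615], [-4630, 16077]].

[[-14018, 48615], [-4630, 16077]]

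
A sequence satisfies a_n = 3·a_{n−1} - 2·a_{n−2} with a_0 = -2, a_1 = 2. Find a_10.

With companion matrix Q = [[3, -2], [1, 0]], [a_n, a_{n−1}]ᵀ = Q·[a_{n−1}, a_{n−2}]ᵀ, so [a_10, a_9]ᵀ = Q^9·[a_1, a_0]ᵀ.
Q^9 = [[1023, -1022], [511, -510]], giving [a_10, a_9]ᵀ = [[4090], [2042]].

4090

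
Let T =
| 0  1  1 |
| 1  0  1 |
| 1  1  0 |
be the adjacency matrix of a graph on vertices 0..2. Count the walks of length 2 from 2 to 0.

The number of length-2 walks from vertex 2 to vertex 0 is entry (2,0) of T^2, where T is the adjacency matrix.
T^2 = [[2, 1, 1], [1, 2, 1], [1, 1, 2]]

1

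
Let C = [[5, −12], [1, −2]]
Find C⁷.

tr C = 3 and det C = 2, so the characteristic polynomial is λ² − (3)λ + (2) with roots 2 and 1.
Eigenvectors give P = [[4, 3], [1, 1]] with P⁻¹ = [[1, −3], [−1, 4]], and C = P·diag(2, 1)·P⁻¹.
Then C⁷ = P·diag(128, 1)·P⁻¹ = [[512, 3], [128, 1]] · [[1, −3], [−1, 4]] = [[509, −1524], [127, −380]].

[[509, −1524], [127, −380]]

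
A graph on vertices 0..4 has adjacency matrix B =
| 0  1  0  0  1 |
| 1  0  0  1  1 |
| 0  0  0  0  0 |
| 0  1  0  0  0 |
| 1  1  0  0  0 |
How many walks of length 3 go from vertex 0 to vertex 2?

0

The number of length-3 walks from vertex 0 to vertex 2 is entry (0,2) of B^3, where B is the adjacency matrix.
B^2 = [[2, 1, 0, 1, 1], [1, 3, 0, 0, 1], [0, 0, 0, 0, 0], [1, 0, 0, 1, 1], [1, 1, 0, 1, 2]]
B^3 = [[2, 4, 0, 1, 3], [4, 2, 0, 3, 4], [0, 0, 0, 0, 0], [1, 3, 0, 0, 1], [3, 4, 0, 1, 2]]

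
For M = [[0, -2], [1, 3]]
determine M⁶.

tr M = 3 and det M = 2, so the characteristic polynomial is λ² − (3)λ + (2) with roots 1 and 2.
Eigenvectors give P = [[-2, -1], [1, 1]] with P⁻¹ = [[-1, -1], [1, 2]], and M = P·diag(1, 2)·P⁻¹.
Then M⁶ = P·diag(1, 64)·P⁻¹ = [[-2, -64], [1, 64]] · [[-1, -1], [1, 2]] = [[-62, -126], [63, 127]].

[[-62, -126], [63, 127]]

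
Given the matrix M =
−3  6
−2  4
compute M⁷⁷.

M² = M (a projection; rank 1, trace 1), so M⁷⁷ = M.

[[−3, 6], [−2, 4]]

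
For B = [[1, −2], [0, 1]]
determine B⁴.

B = I + N where N = [[0, −2], [0, 0]] is strictly upper-triangular, so N² = 0.
(I + N)⁴ = I + 4·N = [[1, −8], [0, 1]].

[[1, −8], [0, 1]]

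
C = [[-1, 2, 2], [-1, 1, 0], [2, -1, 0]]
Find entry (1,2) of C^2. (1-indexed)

-2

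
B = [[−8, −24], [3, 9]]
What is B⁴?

[[−8, −24], [3, 9]]

B² = B (a projection; rank 1, trace 1), so B⁴ = B.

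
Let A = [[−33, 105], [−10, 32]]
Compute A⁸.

tr A = −1 and det A = −6, so the characteristic polynomial is λ² − (−1)λ + (−6) with roots 2 and −3.
Eigenvectors give P = [[−3, −7], [−1, −2]] with P⁻¹ = [[2, −7], [−1, 3]], and A = P·diag(2, −3)·P⁻¹.
Then A⁸ = P·diag(256, 6561)·P⁻¹ = [[−768, −45927], [−256, −13122]] · [[2, −7], [−1, 3]] = [[44391, −132405], [12610, −37574]].

[[44391, −132405], [12610, −37574]]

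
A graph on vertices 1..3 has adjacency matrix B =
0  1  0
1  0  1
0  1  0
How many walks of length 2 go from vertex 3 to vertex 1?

1

The number of length-2 walks from vertex 3 to vertex 1 is entry (3,1) of B², where B is the adjacency matrix.
B² = [[1, 0, 1], [0, 2, 0], [1, 0, 1]]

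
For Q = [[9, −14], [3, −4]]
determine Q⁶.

[[4719, −9310], [1995, −3926]]

tr Q = 5 and det Q = 6, so the characteristic polynomial is λ² − (5)λ + (6) with roots 3 and 2.
Eigenvectors give P = [[7, 2], [3, 1]] with P⁻¹ = [[1, −2], [−3, 7]], and Q = P·diag(3, 2)·P⁻¹.
Then Q⁶ = P·diag(729, 64)·P⁻¹ = [[5103, 128], [2187, 64]] · [[1, −2], [−3, 7]] = [[4719, −9310], [1995, −3926]].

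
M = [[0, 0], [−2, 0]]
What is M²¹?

[[0, 0], [0, 0]]

M is strictly triangular, hence nilpotent: M² = 0, so M²¹ = 0.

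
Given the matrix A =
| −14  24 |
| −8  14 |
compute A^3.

tr A = 0 and det A = −4, so the characteristic polynomial is λ² − (0)λ + (−4) with roots −2 and 2.
Eigenvectors give P = [[2, 3], [1, 2]] with P⁻¹ = [[2, −3], [−1, 2]], and A = P·diag(−2, 2)·P⁻¹.
Then A^3 = P·diag(−8, 8)·P⁻¹ = [[−16, 24], [−8, 16]] · [[2, −3], [−1, 2]] = [[−56, 96], [−32, 56]].

[[−56, 96], [−32, 56]]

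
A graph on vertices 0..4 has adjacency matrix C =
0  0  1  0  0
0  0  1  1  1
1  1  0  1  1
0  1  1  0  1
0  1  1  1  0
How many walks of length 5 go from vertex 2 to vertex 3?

The number of length-5 walks from vertex 2 to vertex 3 is entry (2,3) of C^5, where C is the adjacency matrix.
C^2 = [[1, 1, 0, 1, 1], [1, 3, 2, 2, 2], [0, 2, 4, 2, 2], [1, 2, 2, 3, 2], [1, 2, 2, 2, 3]]
C^3 = [[0, 2, 4, 2, 2], [2, 6, 8, 7, 7], [4, 8, 6, 8, 8], [2, 7, 8, 6, 7], [2, 7, 8, 7, 6]]
C^4 = [[4, 8, 6, 8, 8], [8, 22, 22, 21, 21], [6, 22, 28, 22, 22], [8, 21, 22, 22, 21], [8, 21, 22, 21, 22]]
C^5 = [[6, 22, 28, 22, 22], [22, 64, 72, 65, 65], [28, 72, 72, 72, 72], [22, 65, 72, 64, 65], [22, 65, 72, 65, 64]]

72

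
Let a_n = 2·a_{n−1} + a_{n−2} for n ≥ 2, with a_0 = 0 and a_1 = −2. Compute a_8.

−816

With companion matrix C = [[2, 1], [1, 0]], [a_n, a_{n−1}]ᵀ = C·[a_{n−1}, a_{n−2}]ᵀ, so [a_8, a_7]ᵀ = C^7·[a_1, a_0]ᵀ.
C^7 = [[408, 169], [169, 70]], giving [a_8, a_7]ᵀ = [[−816], [−338]].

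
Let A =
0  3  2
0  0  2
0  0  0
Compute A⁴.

A is strictly triangular, hence nilpotent: A³ = 0, so A⁴ = 0.

[[0, 0, 0], [0, 0, 0], [0, 0, 0]]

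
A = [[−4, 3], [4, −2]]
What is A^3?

A^2 = [[28, −18], [−24, 16]]
A^3 = [[−184, 120], [160, −104]]

[[−184, 120], [160, −104]]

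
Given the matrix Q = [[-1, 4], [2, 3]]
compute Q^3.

[[7, 60], [30, 67]]

Q^2 = [[9, 8], [4, 17]]
Q^3 = [[7, 60], [30, 67]]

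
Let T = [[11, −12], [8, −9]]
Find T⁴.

[[241, −240], [160, −159]]

tr T = 2 and det T = −3, so the characteristic polynomial is λ² − (2)λ + (−3) with roots 3 and −1.
Eigenvectors give P = [[−3, −1], [−2, −1]] with P⁻¹ = [[−1, 1], [2, −3]], and T = P·diag(3, −1)·P⁻¹.
Then T⁴ = P·diag(81, 1)·P⁻¹ = [[−243, −1], [−162, −1]] · [[−1, 1], [2, −3]] = [[241, −240], [160, −159]].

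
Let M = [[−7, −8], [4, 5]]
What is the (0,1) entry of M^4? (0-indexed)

160

tr M = −2 and det M = −3, so the characteristic polynomial is λ² − (−2)λ + (−3) with roots 1 and −3.
Eigenvectors give P = [[−1, −2], [1, 1]] with P⁻¹ = [[1, 2], [−1, −1]], and M = P·diag(1, −3)·P⁻¹.
Then M^4 = P·diag(1, 81)·P⁻¹ = [[−1, −162], [1, 81]] · [[1, 2], [−1, −1]] = [[161, 160], [−80, −79]].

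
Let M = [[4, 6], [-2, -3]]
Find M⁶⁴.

[[4, 6], [-2, -3]]

M² = M (a projection; rank 1, trace 1), so M⁶⁴ = M.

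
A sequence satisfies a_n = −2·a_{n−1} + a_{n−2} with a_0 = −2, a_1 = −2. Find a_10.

2786

With companion matrix A = [[−2, 1], [1, 0]], [a_n, a_{n−1}]ᵀ = A·[a_{n−1}, a_{n−2}]ᵀ, so [a_10, a_9]ᵀ = A^9·[a_1, a_0]ᵀ.
A^9 = [[−2378, 985], [985, −408]], giving [a_10, a_9]ᵀ = [[2786], [−1154]].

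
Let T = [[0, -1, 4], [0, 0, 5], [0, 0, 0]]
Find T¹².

[[0, 0, 0], [0, 0, 0], [0, 0, 0]]

T is strictly triangular, hence nilpotent: T³ = 0, so T¹² = 0.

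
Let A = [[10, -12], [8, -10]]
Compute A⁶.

tr A = 0 and det A = -4, so the characteristic polynomial is λ² − (0)λ + (-4) with roots -2 and 2.
Eigenvectors give P = [[1, 3], [1, 2]] with P⁻¹ = [[-2, 3], [1, -1]], and A = P·diag(-2, 2)·P⁻¹.
Then A⁶ = P·diag(64, 64)·P⁻¹ = [[64, 192], [64, 128]] · [[-2, 3], [1, -1]] = [[64, 0], [0, 64]].

[[64, 0], [0, 64]]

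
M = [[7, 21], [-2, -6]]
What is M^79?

M² = M (a projection; rank 1, trace 1), so M^79 = M.

[[7, 21], [-2, -6]]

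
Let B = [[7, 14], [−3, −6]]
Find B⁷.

[[7, 14], [−3, −6]]

B² = B (a projection; rank 1, trace 1), so B⁷ = B.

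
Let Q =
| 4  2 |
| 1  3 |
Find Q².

[[18, 14], [7, 11]]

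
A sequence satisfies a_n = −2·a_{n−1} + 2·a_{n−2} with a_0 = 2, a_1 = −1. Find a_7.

−808

With companion matrix A = [[−2, 2], [1, 0]], [a_n, a_{n−1}]ᵀ = A·[a_{n−1}, a_{n−2}]ᵀ, so [a_7, a_6]ᵀ = A^6·[a_1, a_0]ᵀ.
A^6 = [[328, −240], [−120, 88]], giving [a_7, a_6]ᵀ = [[−808], [296]].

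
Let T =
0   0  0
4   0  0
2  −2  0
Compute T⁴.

T is strictly triangular, hence nilpotent: T³ = 0, so T⁴ = 0.

[[0, 0, 0], [0, 0, 0], [0, 0, 0]]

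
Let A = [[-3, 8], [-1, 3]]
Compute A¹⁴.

[[1, 0], [0, 1]]

A² = I (check: tr A = 0 and det A = -1), so A¹⁴ = I since 14 is even.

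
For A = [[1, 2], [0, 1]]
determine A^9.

[[1, 18], [0, 1]]

A = I + N where N = [[0, 2], [0, 0]] is strictly upper-triangular, so N^2 = 0.
(I + N)^9 = I + 9·N = [[1, 18], [0, 1]].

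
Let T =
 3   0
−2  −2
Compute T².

[[9, 0], [−2, 4]]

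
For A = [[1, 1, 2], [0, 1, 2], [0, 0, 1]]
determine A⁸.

[[1, 8, 72], [0, 1, 16], [0, 0, 1]]

A = I + N where N = [[0, 1, 2], [0, 0, 2], [0, 0, 0]] is strictly upper-triangular, so N³ = 0.
(I + N)⁸ = I + 8·N + 28·N² = [[1, 8, 72], [0, 1, 16], [0, 0, 1]].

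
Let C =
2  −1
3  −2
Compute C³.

[[2, −1], [3, −2]]

C² = [[1, 0], [0, 1]]
C³ = [[2, −1], [3, −2]]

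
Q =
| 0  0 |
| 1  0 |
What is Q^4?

[[0, 0], [0, 0]]

Q is strictly triangular, hence nilpotent: Q^2 = 0, so Q^4 = 0.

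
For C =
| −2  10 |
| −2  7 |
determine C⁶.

tr C = 5 and det C = 6, so the characteristic polynomial is λ² − (5)λ + (6) with roots 2 and 3.
Eigenvectors give P = [[5, 2], [2, 1]] with P⁻¹ = [[1, −2], [−2, 5]], and C = P·diag(2, 3)·P⁻¹.
Then C⁶ = P·diag(64, 729)·P⁻¹ = [[320, 1458], [128, 729]] · [[1, −2], [−2, 5]] = [[−2596, 6650], [−1330, 3389]].

[[−2596, 6650], [−1330, 3389]]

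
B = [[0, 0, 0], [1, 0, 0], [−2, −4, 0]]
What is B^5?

[[0, 0, 0], [0, 0, 0], [0, 0, 0]]

B is strictly triangular, hence nilpotent: B^3 = 0, so B^5 = 0.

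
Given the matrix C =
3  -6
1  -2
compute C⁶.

C² = C (a projection; rank 1, trace 1), so C⁶ = C.

[[3, -6], [1, -2]]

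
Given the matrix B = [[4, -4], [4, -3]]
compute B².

[[0, -4], [4, -7]]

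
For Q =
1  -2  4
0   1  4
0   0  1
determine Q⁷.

Q = I + N where N = [[0, -2, 4], [0, 0, 4], [0, 0, 0]] is strictly upper-triangular, so N³ = 0.
(I + N)⁷ = I + 7·N + 21·N² = [[1, -14, -140], [0, 1, 28], [0, 0, 1]].

[[1, -14, -140], [0, 1, 28], [0, 0, 1]]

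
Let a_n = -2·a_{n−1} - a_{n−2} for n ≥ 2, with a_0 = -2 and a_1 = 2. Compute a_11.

With companion matrix B = [[-2, -1], [1, 0]], [a_n, a_{n−1}]ᵀ = B·[a_{n−1}, a_{n−2}]ᵀ, so [a_11, a_10]ᵀ = B¹⁰·[a_1, a_0]ᵀ.
B¹⁰ = [[11, 10], [-10, -9]], giving [a_11, a_10]ᵀ = [[2], [-2]].

2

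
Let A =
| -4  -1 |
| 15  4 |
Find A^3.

A² = I (check: tr A = 0 and det A = -1), so A^3 = A since 3 is odd.

[[-4, -1], [15, 4]]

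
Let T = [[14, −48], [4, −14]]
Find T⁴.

[[16, 0], [0, 16]]

tr T = 0 and det T = −4, so the characteristic polynomial is λ² − (0)λ + (−4) with roots −2 and 2.
Eigenvectors give P = [[3, −4], [1, −1]] with P⁻¹ = [[−1, 4], [−1, 3]], and T = P·diag(−2, 2)·P⁻¹.
Then T⁴ = P·diag(16, 16)·P⁻¹ = [[48, −64], [16, −16]] · [[−1, 4], [−1, 3]] = [[16, 0], [0, 16]].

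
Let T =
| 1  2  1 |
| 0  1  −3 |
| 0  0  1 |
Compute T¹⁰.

[[1, 20, −260], [0, 1, −30], [0, 0, 1]]

T = I + N where N = [[0, 2, 1], [0, 0, −3], [0, 0, 0]] is strictly upper-triangular, so N³ = 0.
(I + N)¹⁰ = I + 10·N + 45·N² = [[1, 20, −260], [0, 1, −30], [0, 0, 1]].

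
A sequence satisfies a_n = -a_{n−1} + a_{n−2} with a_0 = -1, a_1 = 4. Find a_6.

-37

With companion matrix C = [[-1, 1], [1, 0]], [a_n, a_{n−1}]ᵀ = C·[a_{n−1}, a_{n−2}]ᵀ, so [a_6, a_5]ᵀ = C⁵·[a_1, a_0]ᵀ.
C⁵ = [[-8, 5], [5, -3]], giving [a_6, a_5]ᵀ = [[-37], [23]].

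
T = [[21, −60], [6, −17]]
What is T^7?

tr T = 4 and det T = 3, so the characteristic polynomial is λ² − (4)λ + (3) with roots 3 and 1.
Eigenvectors give P = [[−10, 3], [−3, 1]] with P⁻¹ = [[−1, 3], [−3, 10]], and T = P·diag(3, 1)·P⁻¹.
Then T^7 = P·diag(2187, 1)·P⁻¹ = [[−21870, 3], [−6561, 1]] · [[−1, 3], [−3, 10]] = [[21861, −65580], [6558, −19673]].

[[21861, −65580], [6558, −19673]]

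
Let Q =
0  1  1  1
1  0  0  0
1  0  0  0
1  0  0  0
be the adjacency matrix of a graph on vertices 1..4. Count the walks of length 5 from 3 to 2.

0

The number of length-5 walks from vertex 3 to vertex 2 is entry (3,2) of Q^5, where Q is the adjacency matrix.
Q^2 = [[3, 0, 0, 0], [0, 1, 1, 1], [0, 1, 1, 1], [0, 1, 1, 1]]
Q^3 = [[0, 3, 3, 3], [3, 0, 0, 0], [3, 0, 0, 0], [3, 0, 0, 0]]
Q^4 = [[9, 0, 0, 0], [0, 3, 3, 3], [0, 3, 3, 3], [0, 3, 3, 3]]
Q^5 = [[0, 9, 9, 9], [9, 0, 0, 0], [9, 0, 0, 0], [9, 0, 0, 0]]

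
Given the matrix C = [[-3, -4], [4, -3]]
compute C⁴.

C² = [[-7, 24], [-24, -7]]
C³ = [[117, -44], [44, 117]]
C⁴ = [[-527, -336], [336, -527]]

[[-527, -336], [336, -527]]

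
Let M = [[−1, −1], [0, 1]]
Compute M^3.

M^2 = [[1, 0], [0, 1]]
M^3 = [[−1, −1], [0, 1]]

[[−1, −1], [0, 1]]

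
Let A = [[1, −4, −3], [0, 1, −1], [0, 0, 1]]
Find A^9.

A = I + N where N = [[0, −4, −3], [0, 0, −1], [0, 0, 0]] is strictly upper-triangular, so N^3 = 0.
(I + N)^9 = I + 9·N + 36·N^2 = [[1, −36, 117], [0, 1, −9], [0, 0, 1]].

[[1, −36, 117], [0, 1, −9], [0, 0, 1]]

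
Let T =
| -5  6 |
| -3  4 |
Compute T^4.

[[31, -30], [15, -14]]

tr T = -1 and det T = -2, so the characteristic polynomial is λ² − (-1)λ + (-2) with roots 1 and -2.
Eigenvectors give P = [[-1, 2], [-1, 1]] with P⁻¹ = [[1, -2], [1, -1]], and T = P·diag(1, -2)·P⁻¹.
Then T^4 = P·diag(1, 16)·P⁻¹ = [[-1, 32], [-1, 16]] · [[1, -2], [1, -1]] = [[31, -30], [15, -14]].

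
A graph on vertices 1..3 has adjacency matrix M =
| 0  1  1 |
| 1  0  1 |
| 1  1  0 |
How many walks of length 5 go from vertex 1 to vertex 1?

The number of length-5 walks from vertex 1 to vertex 1 is entry (1,1) of M⁵, where M is the adjacency matrix.
M² = [[2, 1, 1], [1, 2, 1], [1, 1, 2]]
M³ = [[2, 3, 3], [3, 2, 3], [3, 3, 2]]
M⁴ = [[6, 5, 5], [5, 6, 5], [5, 5, 6]]
M⁵ = [[10, 11, 11], [11, 10, 11], [11, 11, 10]]

10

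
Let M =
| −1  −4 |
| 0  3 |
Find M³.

[[−1, −28], [0, 27]]

M² = [[1, −8], [0, 9]]
M³ = [[−1, −28], [0, 27]]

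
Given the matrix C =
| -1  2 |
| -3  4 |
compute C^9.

[[-1021, 1022], [-1533, 1534]]

tr C = 3 and det C = 2, so the characteristic polynomial is λ² − (3)λ + (2) with roots 1 and 2.
Eigenvectors give P = [[1, -2], [1, -3]] with P⁻¹ = [[3, -2], [1, -1]], and C = P·diag(1, 2)·P⁻¹.
Then C^9 = P·diag(1, 512)·P⁻¹ = [[1, -1024], [1, -1536]] · [[3, -2], [1, -1]] = [[-1021, 1022], [-1533, 1534]].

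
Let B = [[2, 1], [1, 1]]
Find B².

[[5, 3], [3, 2]]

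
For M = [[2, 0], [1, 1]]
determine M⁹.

[[512, 0], [511, 1]]

tr M = 3 and det M = 2, so the characteristic polynomial is λ² − (3)λ + (2) with roots 1 and 2.
Eigenvectors give P = [[0, -1], [-1, -1]] with P⁻¹ = [[1, -1], [-1, 0]], and M = P·diag(1, 2)·P⁻¹.
Then M⁹ = P·diag(1, 512)·P⁻¹ = [[0, -512], [-1, -512]] · [[1, -1], [-1, 0]] = [[512, 0], [511, 1]].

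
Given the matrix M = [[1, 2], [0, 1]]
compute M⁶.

M = I + N where N = [[0, 2], [0, 0]] is strictly upper-triangular, so N² = 0.
(I + N)⁶ = I + 6·N = [[1, 12], [0, 1]].

[[1, 12], [0, 1]]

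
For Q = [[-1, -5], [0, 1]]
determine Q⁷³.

[[-1, -5], [0, 1]]

Q² = I (check: tr Q = 0 and det Q = -1), so Q⁷³ = Q since 73 is odd.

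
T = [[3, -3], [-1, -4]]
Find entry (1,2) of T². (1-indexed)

3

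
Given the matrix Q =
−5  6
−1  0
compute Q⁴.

tr Q = −5 and det Q = 6, so the characteristic polynomial is λ² − (−5)λ + (6) with roots −2 and −3.
Eigenvectors give P = [[−2, −3], [−1, −1]] with P⁻¹ = [[1, −3], [−1, 2]], and Q = P·diag(−2, −3)·P⁻¹.
Then Q⁴ = P·diag(16, 81)·P⁻¹ = [[−32, −243], [−16, −81]] · [[1, −3], [−1, 2]] = [[211, −390], [65, −114]].

[[211, −390], [65, −114]]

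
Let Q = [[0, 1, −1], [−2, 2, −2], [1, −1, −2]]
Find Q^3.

[[−6, 3, −3], [−6, 0, −6], [3, −3, −12]]

Q^2 = [[−3, 3, 0], [−6, 4, 2], [0, 1, 5]]
Q^3 = [[−6, 3, −3], [−6, 0, −6], [3, −3, −12]]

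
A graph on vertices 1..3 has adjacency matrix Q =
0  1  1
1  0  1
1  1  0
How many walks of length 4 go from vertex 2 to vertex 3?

5

The number of length-4 walks from vertex 2 to vertex 3 is entry (2,3) of Q⁴, where Q is the adjacency matrix.
Q² = [[2, 1, 1], [1, 2, 1], [1, 1, 2]]
Q³ = [[2, 3, 3], [3, 2, 3], [3, 3, 2]]
Q⁴ = [[6, 5, 5], [5, 6, 5], [5, 5, 6]]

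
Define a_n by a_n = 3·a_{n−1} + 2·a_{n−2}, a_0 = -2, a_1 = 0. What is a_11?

With companion matrix Q = [[3, 2], [1, 0]], [a_n, a_{n−1}]ᵀ = Q·[a_{n−1}, a_{n−2}]ᵀ, so [a_11, a_10]ᵀ = Q¹⁰·[a_1, a_0]ᵀ.
Q¹⁰ = [[283667, 159294], [79647, 44726]], giving [a_11, a_10]ᵀ = [[-318588], [-89452]].

-318588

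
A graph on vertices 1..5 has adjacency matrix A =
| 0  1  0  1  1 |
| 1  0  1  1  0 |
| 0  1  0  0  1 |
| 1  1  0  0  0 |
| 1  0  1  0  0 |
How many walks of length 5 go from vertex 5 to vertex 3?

The number of length-5 walks from vertex 5 to vertex 3 is entry (5,3) of A^5, where A is the adjacency matrix.
A^2 = [[3, 1, 2, 1, 0], [1, 3, 0, 1, 2], [2, 0, 2, 1, 0], [1, 1, 1, 2, 1], [0, 2, 0, 1, 2]]
A^3 = [[2, 6, 1, 4, 5], [6, 2, 5, 4, 1], [1, 5, 0, 2, 4], [4, 4, 2, 2, 2], [5, 1, 4, 2, 0]]
A^4 = [[15, 7, 11, 8, 3], [7, 15, 3, 8, 11], [11, 3, 9, 6, 1], [8, 8, 6, 8, 6], [3, 11, 1, 6, 9]]
A^5 = [[18, 34, 10, 22, 26], [34, 18, 26, 22, 10], [10, 26, 4, 14, 20], [22, 22, 14, 16, 14], [26, 10, 20, 14, 4]]

20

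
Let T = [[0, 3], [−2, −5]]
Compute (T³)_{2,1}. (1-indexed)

tr T = −5 and det T = 6, so the characteristic polynomial is λ² − (−5)λ + (6) with roots −3 and −2.
Eigenvectors give P = [[1, −3], [−1, 2]] with P⁻¹ = [[−2, −3], [−1, −1]], and T = P·diag(−3, −2)·P⁻¹.
Then T³ = P·diag(−27, −8)·P⁻¹ = [[−27, 24], [27, −16]] · [[−2, −3], [−1, −1]] = [[30, 57], [−38, −65]].

−38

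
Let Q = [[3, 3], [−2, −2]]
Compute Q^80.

Q² = Q (a projection; rank 1, trace 1), so Q^80 = Q.

[[3, 3], [−2, −2]]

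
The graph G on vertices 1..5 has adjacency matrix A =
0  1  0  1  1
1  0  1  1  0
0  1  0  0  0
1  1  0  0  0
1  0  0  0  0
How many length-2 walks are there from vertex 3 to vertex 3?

1

The number of length-2 walks from vertex 3 to vertex 3 is entry (3,3) of A^2, where A is the adjacency matrix.
A^2 = [[3, 1, 1, 1, 0], [1, 3, 0, 1, 1], [1, 0, 1, 1, 0], [1, 1, 1, 2, 1], [0, 1, 0, 1, 1]]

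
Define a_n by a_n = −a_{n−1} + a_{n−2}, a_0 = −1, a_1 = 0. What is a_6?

−5

With companion matrix C = [[−1, 1], [1, 0]], [a_n, a_{n−1}]ᵀ = C·[a_{n−1}, a_{n−2}]ᵀ, so [a_6, a_5]ᵀ = C⁵·[a_1, a_0]ᵀ.
C⁵ = [[−8, 5], [5, −3]], giving [a_6, a_5]ᵀ = [[−5], [3]].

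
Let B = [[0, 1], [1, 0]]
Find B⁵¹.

[[0, 1], [1, 0]]

B² = I (check: tr B = 0 and det B = −1), so B⁵¹ = B since 51 is odd.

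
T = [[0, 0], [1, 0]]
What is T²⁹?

T is strictly triangular, hence nilpotent: T² = 0, so T²⁹ = 0.

[[0, 0], [0, 0]]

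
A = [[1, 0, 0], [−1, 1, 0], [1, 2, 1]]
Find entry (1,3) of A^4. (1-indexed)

A = I + N where N = [[0, 0, 0], [−1, 0, 0], [1, 2, 0]] is strictly lower-triangular, so N^3 = 0.
(I + N)^4 = I + 4·N + 6·N^2 = [[1, 0, 0], [−4, 1, 0], [−8, 8, 1]].

0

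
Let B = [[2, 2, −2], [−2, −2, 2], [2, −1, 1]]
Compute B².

[[−4, 2, −2], [4, −2, 2], [8, 5, −5]]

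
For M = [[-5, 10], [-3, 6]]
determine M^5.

[[-5, 10], [-3, 6]]

M² = M (a projection; rank 1, trace 1), so M^5 = M.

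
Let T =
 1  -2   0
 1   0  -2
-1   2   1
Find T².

[[-1, -2, 4], [3, -6, -2], [0, 4, -3]]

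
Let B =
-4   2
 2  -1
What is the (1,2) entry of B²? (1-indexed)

-10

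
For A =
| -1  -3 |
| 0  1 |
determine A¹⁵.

A² = I (check: tr A = 0 and det A = -1), so A¹⁵ = A since 15 is odd.

[[-1, -3], [0, 1]]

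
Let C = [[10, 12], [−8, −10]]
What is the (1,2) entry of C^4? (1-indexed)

tr C = 0 and det C = −4, so the characteristic polynomial is λ² − (0)λ + (−4) with roots −2 and 2.
Eigenvectors give P = [[−1, 3], [1, −2]] with P⁻¹ = [[2, 3], [1, 1]], and C = P·diag(−2, 2)·P⁻¹.
Then C^4 = P·diag(16, 16)·P⁻¹ = [[−16, 48], [16, −32]] · [[2, 3], [1, 1]] = [[16, 0], [0, 16]].

0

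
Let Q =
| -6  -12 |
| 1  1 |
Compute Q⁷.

[[-8364, -24708], [2059, 6049]]

tr Q = -5 and det Q = 6, so the characteristic polynomial is λ² − (-5)λ + (6) with roots -2 and -3.
Eigenvectors give P = [[-3, -4], [1, 1]] with P⁻¹ = [[1, 4], [-1, -3]], and Q = P·diag(-2, -3)·P⁻¹.
Then Q⁷ = P·diag(-128, -2187)·P⁻¹ = [[384, 8748], [-128, -2187]] · [[1, 4], [-1, -3]] = [[-8364, -24708], [2059, 6049]].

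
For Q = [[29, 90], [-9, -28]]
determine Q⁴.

tr Q = 1 and det Q = -2, so the characteristic polynomial is λ² − (1)λ + (-2) with roots 2 and -1.
Eigenvectors give P = [[-10, -3], [3, 1]] with P⁻¹ = [[-1, -3], [3, 10]], and Q = P·diag(2, -1)·P⁻¹.
Then Q⁴ = P·diag(16, 1)·P⁻¹ = [[-160, -3], [48, 1]] · [[-1, -3], [3, 10]] = [[151, 450], [-45, -134]].

[[151, 450], [-45, -134]]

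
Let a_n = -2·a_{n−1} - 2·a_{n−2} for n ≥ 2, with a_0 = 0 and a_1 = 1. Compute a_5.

With companion matrix A = [[-2, -2], [1, 0]], [a_n, a_{n−1}]ᵀ = A·[a_{n−1}, a_{n−2}]ᵀ, so [a_5, a_4]ᵀ = A⁴·[a_1, a_0]ᵀ.
A⁴ = [[-4, 0], [0, -4]], giving [a_5, a_4]ᵀ = [[-4], [0]].

-4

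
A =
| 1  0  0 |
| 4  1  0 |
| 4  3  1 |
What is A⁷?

A = I + N where N = [[0, 0, 0], [4, 0, 0], [4, 3, 0]] is strictly lower-triangular, so N³ = 0.
(I + N)⁷ = I + 7·N + 21·N² = [[1, 0, 0], [28, 1, 0], [280, 21, 1]].

[[1, 0, 0], [28, 1, 0], [280, 21, 1]]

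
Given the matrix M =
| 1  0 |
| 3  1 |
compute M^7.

M = I + N where N = [[0, 0], [3, 0]] is strictly lower-triangular, so N^2 = 0.
(I + N)^7 = I + 7·N = [[1, 0], [21, 1]].

[[1, 0], [21, 1]]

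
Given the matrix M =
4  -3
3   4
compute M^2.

[[7, -24], [24, 7]]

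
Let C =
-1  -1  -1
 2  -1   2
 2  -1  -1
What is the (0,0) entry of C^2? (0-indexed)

-3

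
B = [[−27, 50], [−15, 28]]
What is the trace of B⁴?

97

tr B = 1 and det B = −6, so the characteristic polynomial is λ² − (1)λ + (−6) with roots 3 and −2.
Eigenvectors give P = [[−5, −2], [−3, −1]] with P⁻¹ = [[1, −2], [−3, 5]], and B = P·diag(3, −2)·P⁻¹.
Then B⁴ = P·diag(81, 16)·P⁻¹ = [[−405, −32], [−243, −16]] · [[1, −2], [−3, 5]] = [[−309, 650], [−195, 406]].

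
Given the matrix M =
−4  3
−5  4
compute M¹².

M² = I (check: tr M = 0 and det M = −1), so M¹² = I since 12 is even.

[[1, 0], [0, 1]]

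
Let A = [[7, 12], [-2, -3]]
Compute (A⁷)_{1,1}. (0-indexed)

-4371

tr A = 4 and det A = 3, so the characteristic polynomial is λ² − (4)λ + (3) with roots 3 and 1.
Eigenvectors give P = [[-3, 2], [1, -1]] with P⁻¹ = [[-1, -2], [-1, -3]], and A = P·diag(3, 1)·P⁻¹.
Then A⁷ = P·diag(2187, 1)·P⁻¹ = [[-6561, 2], [2187, -1]] · [[-1, -2], [-1, -3]] = [[6559, 13116], [-2186, -4371]].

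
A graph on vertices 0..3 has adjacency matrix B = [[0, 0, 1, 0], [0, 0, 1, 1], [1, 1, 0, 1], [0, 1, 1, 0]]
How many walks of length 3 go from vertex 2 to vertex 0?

The number of length-3 walks from vertex 2 to vertex 0 is entry (2,0) of B^3, where B is the adjacency matrix.
B^2 = [[1, 1, 0, 1], [1, 2, 1, 1], [0, 1, 3, 1], [1, 1, 1, 2]]
B^3 = [[0, 1, 3, 1], [1, 2, 4, 3], [3, 4, 2, 4], [1, 3, 4, 2]]

3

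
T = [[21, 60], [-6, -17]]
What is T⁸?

[[65601, 196800], [-19680, -59039]]

tr T = 4 and det T = 3, so the characteristic polynomial is λ² − (4)λ + (3) with roots 1 and 3.
Eigenvectors give P = [[-3, 10], [1, -3]] with P⁻¹ = [[3, 10], [1, 3]], and T = P·diag(1, 3)·P⁻¹.
Then T⁸ = P·diag(1, 6561)·P⁻¹ = [[-3, 65610], [1, -19683]] · [[3, 10], [1, 3]] = [[65601, 196800], [-19680, -59039]].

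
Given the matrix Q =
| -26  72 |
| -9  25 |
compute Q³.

[[-80, 216], [-27, 73]]

tr Q = -1 and det Q = -2, so the characteristic polynomial is λ² − (-1)λ + (-2) with roots -2 and 1.
Eigenvectors give P = [[3, -8], [1, -3]] with P⁻¹ = [[3, -8], [1, -3]], and Q = P·diag(-2, 1)·P⁻¹.
Then Q³ = P·diag(-8, 1)·P⁻¹ = [[-24, -8], [-8, -3]] · [[3, -8], [1, -3]] = [[-80, 216], [-27, 73]].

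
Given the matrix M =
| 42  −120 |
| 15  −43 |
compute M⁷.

tr M = −1 and det M = −6, so the characteristic polynomial is λ² − (−1)λ + (−6) with roots −3 and 2.
Eigenvectors give P = [[−8, 3], [−3, 1]] with P⁻¹ = [[1, −3], [3, −8]], and M = P·diag(−3, 2)·P⁻¹.
Then M⁷ = P·diag(−2187, 128)·P⁻¹ = [[17496, 384], [6561, 128]] · [[1, −3], [3, −8]] = [[18648, −55560], [6945, −20707]].

[[18648, −55560], [6945, −20707]]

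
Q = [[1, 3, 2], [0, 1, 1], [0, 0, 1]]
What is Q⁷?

Q = I + N where N = [[0, 3, 2], [0, 0, 1], [0, 0, 0]] is strictly upper-triangular, so N³ = 0.
(I + N)⁷ = I + 7·N + 21·N² = [[1, 21, 77], [0, 1, 7], [0, 0, 1]].

[[1, 21, 77], [0, 1, 7], [0, 0, 1]]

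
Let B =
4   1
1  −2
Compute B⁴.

B² = [[17, 2], [2, 5]]
B³ = [[70, 13], [13, −8]]
B⁴ = [[293, 44], [44, 29]]

[[293, 44], [44, 29]]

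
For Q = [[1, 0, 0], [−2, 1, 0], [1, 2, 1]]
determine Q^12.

[[1, 0, 0], [−24, 1, 0], [−252, 24, 1]]

Q = I + N where N = [[0, 0, 0], [−2, 0, 0], [1, 2, 0]] is strictly lower-triangular, so N^3 = 0.
(I + N)^12 = I + 12·N + 66·N^2 = [[1, 0, 0], [−24, 1, 0], [−252, 24, 1]].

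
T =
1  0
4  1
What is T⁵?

[[1, 0], [20, 1]]

T = I + N where N = [[0, 0], [4, 0]] is strictly lower-triangular, so N² = 0.
(I + N)⁵ = I + 5·N = [[1, 0], [20, 1]].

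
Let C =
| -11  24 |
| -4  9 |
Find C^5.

tr C = -2 and det C = -3, so the characteristic polynomial is λ² − (-2)λ + (-3) with roots -3 and 1.
Eigenvectors give P = [[3, 2], [1, 1]] with P⁻¹ = [[1, -2], [-1, 3]], and C = P·diag(-3, 1)·P⁻¹.
Then C^5 = P·diag(-243, 1)·P⁻¹ = [[-729, 2], [-243, 1]] · [[1, -2], [-1, 3]] = [[-731, 1464], [-244, 489]].

[[-731, 1464], [-244, 489]]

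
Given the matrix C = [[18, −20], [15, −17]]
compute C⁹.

tr C = 1 and det C = −6, so the characteristic polynomial is λ² − (1)λ + (−6) with roots 3 and −2.
Eigenvectors give P = [[4, 1], [3, 1]] with P⁻¹ = [[1, −1], [−3, 4]], and C = P·diag(3, −2)·P⁻¹.
Then C⁹ = P·diag(19683, −512)·P⁻¹ = [[78732, −512], [59049, −512]] · [[1, −1], [−3, 4]] = [[80268, −80780], [60585, −61097]].

[[80268, −80780], [60585, −61097]]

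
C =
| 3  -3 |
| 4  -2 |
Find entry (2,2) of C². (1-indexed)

-8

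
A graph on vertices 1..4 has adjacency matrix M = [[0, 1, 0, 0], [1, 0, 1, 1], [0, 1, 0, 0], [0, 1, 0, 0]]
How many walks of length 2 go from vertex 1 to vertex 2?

The number of length-2 walks from vertex 1 to vertex 2 is entry (1,2) of M², where M is the adjacency matrix.
M² = [[1, 0, 1, 1], [0, 3, 0, 0], [1, 0, 1, 1], [1, 0, 1, 1]]

0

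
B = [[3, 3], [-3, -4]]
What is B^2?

[[0, -3], [3, 7]]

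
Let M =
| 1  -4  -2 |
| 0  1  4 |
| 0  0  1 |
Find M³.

[[1, -12, -54], [0, 1, 12], [0, 0, 1]]

M = I + N where N = [[0, -4, -2], [0, 0, 4], [0, 0, 0]] is strictly upper-triangular, so N³ = 0.
(I + N)³ = I + 3·N + 3·N² = [[1, -12, -54], [0, 1, 12], [0, 0, 1]].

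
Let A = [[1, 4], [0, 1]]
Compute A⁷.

A = I + N where N = [[0, 4], [0, 0]] is strictly upper-triangular, so N² = 0.
(I + N)⁷ = I + 7·N = [[1, 28], [0, 1]].

[[1, 28], [0, 1]]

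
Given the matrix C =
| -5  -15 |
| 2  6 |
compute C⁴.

C² = C (a projection; rank 1, trace 1), so C⁴ = C.

[[-5, -15], [2, 6]]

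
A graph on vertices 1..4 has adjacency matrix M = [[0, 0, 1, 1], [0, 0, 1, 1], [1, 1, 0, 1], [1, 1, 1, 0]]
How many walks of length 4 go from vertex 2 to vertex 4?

The number of length-4 walks from vertex 2 to vertex 4 is entry (2,4) of M⁴, where M is the adjacency matrix.
M² = [[2, 2, 1, 1], [2, 2, 1, 1], [1, 1, 3, 2], [1, 1, 2, 3]]
M³ = [[2, 2, 5, 5], [2, 2, 5, 5], [5, 5, 4, 5], [5, 5, 5, 4]]
M⁴ = [[10, 10, 9, 9], [10, 10, 9, 9], [9, 9, 15, 14], [9, 9, 14, 15]]

9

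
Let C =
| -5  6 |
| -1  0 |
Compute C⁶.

tr C = -5 and det C = 6, so the characteristic polynomial is λ² − (-5)λ + (6) with roots -2 and -3.
Eigenvectors give P = [[-2, 3], [-1, 1]] with P⁻¹ = [[1, -3], [1, -2]], and C = P·diag(-2, -3)·P⁻¹.
Then C⁶ = P·diag(64, 729)·P⁻¹ = [[-128, 2187], [-64, 729]] · [[1, -3], [1, -2]] = [[2059, -3990], [665, -1266]].

[[2059, -3990], [665, -1266]]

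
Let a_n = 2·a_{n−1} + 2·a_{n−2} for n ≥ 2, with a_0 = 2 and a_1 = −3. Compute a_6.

With companion matrix B = [[2, 2], [1, 0]], [a_n, a_{n−1}]ᵀ = B·[a_{n−1}, a_{n−2}]ᵀ, so [a_6, a_5]ᵀ = B^5·[a_1, a_0]ᵀ.
B^5 = [[120, 88], [44, 32]], giving [a_6, a_5]ᵀ = [[−184], [−68]].

−184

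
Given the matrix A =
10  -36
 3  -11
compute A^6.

[[-188, 756], [-63, 253]]

tr A = -1 and det A = -2, so the characteristic polynomial is λ² − (-1)λ + (-2) with roots 1 and -2.
Eigenvectors give P = [[-4, -3], [-1, -1]] with P⁻¹ = [[-1, 3], [1, -4]], and A = P·diag(1, -2)·P⁻¹.
Then A^6 = P·diag(1, 64)·P⁻¹ = [[-4, -192], [-1, -64]] · [[-1, 3], [1, -4]] = [[-188, 756], [-63, 253]].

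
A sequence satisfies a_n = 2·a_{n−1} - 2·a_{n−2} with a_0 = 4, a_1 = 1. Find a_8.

64

With companion matrix C = [[2, -2], [1, 0]], [a_n, a_{n−1}]ᵀ = C·[a_{n−1}, a_{n−2}]ᵀ, so [a_8, a_7]ᵀ = C⁷·[a_1, a_0]ᵀ.
C⁷ = [[0, 16], [-8, 16]], giving [a_8, a_7]ᵀ = [[64], [56]].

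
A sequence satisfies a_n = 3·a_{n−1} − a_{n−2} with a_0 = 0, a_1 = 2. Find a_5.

With companion matrix T = [[3, −1], [1, 0]], [a_n, a_{n−1}]ᵀ = T·[a_{n−1}, a_{n−2}]ᵀ, so [a_5, a_4]ᵀ = T^4·[a_1, a_0]ᵀ.
T^4 = [[55, −21], [21, −8]], giving [a_5, a_4]ᵀ = [[110], [42]].

110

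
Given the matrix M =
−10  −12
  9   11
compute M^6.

[[−188, −252], [189, 253]]

tr M = 1 and det M = −2, so the characteristic polynomial is λ² − (1)λ + (−2) with roots 2 and −1.
Eigenvectors give P = [[−1, 4], [1, −3]] with P⁻¹ = [[3, 4], [1, 1]], and M = P·diag(2, −1)·P⁻¹.
Then M^6 = P·diag(64, 1)·P⁻¹ = [[−64, 4], [64, −3]] · [[3, 4], [1, 1]] = [[−188, −252], [189, 253]].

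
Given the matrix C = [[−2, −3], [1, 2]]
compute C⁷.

[[−2, −3], [1, 2]]

C² = I (check: tr C = 0 and det C = −1), so C⁷ = C since 7 is odd.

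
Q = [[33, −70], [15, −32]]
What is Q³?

[[237, −490], [105, −218]]

tr Q = 1 and det Q = −6, so the characteristic polynomial is λ² − (1)λ + (−6) with roots 3 and −2.
Eigenvectors give P = [[7, 2], [3, 1]] with P⁻¹ = [[1, −2], [−3, 7]], and Q = P·diag(3, −2)·P⁻¹.
Then Q³ = P·diag(27, −8)·P⁻¹ = [[189, −16], [81, −8]] · [[1, −2], [−3, 7]] = [[237, −490], [105, −218]].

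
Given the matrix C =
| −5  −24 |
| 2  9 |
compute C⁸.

[[−19679, −78720], [6560, 26241]]

tr C = 4 and det C = 3, so the characteristic polynomial is λ² − (4)λ + (3) with roots 1 and 3.
Eigenvectors give P = [[4, −3], [−1, 1]] with P⁻¹ = [[1, 3], [1, 4]], and C = P·diag(1, 3)·P⁻¹.
Then C⁸ = P·diag(1, 6561)·P⁻¹ = [[4, −19683], [−1, 6561]] · [[1, 3], [1, 4]] = [[−19679, −78720], [6560, 26241]].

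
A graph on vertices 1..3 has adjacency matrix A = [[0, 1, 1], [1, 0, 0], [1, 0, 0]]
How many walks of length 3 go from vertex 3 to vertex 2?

The number of length-3 walks from vertex 3 to vertex 2 is entry (3,2) of A³, where A is the adjacency matrix.
A² = [[2, 0, 0], [0, 1, 1], [0, 1, 1]]
A³ = [[0, 2, 2], [2, 0, 0], [2, 0, 0]]

0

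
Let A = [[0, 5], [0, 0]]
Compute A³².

A is strictly triangular, hence nilpotent: A² = 0, so A³² = 0.

[[0, 0], [0, 0]]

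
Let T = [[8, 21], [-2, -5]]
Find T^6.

tr T = 3 and det T = 2, so the characteristic polynomial is λ² − (3)λ + (2) with roots 1 and 2.
Eigenvectors give P = [[-3, -7], [1, 2]] with P⁻¹ = [[2, 7], [-1, -3]], and T = P·diag(1, 2)·P⁻¹.
Then T^6 = P·diag(1, 64)·P⁻¹ = [[-3, -448], [1, 128]] · [[2, 7], [-1, -3]] = [[442, 1323], [-126, -377]].

[[442, 1323], [-126, -377]]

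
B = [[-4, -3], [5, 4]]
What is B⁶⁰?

[[1, 0], [0, 1]]

B² = I (check: tr B = 0 and det B = -1), so B⁶⁰ = I since 60 is even.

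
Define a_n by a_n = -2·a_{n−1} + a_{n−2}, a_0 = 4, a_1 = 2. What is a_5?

10

With companion matrix M = [[-2, 1], [1, 0]], [a_n, a_{n−1}]ᵀ = M·[a_{n−1}, a_{n−2}]ᵀ, so [a_5, a_4]ᵀ = M⁴·[a_1, a_0]ᵀ.
M⁴ = [[29, -12], [-12, 5]], giving [a_5, a_4]ᵀ = [[10], [-4]].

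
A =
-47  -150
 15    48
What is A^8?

tr A = 1 and det A = -6, so the characteristic polynomial is λ² − (1)λ + (-6) with roots -2 and 3.
Eigenvectors give P = [[10, -3], [-3, 1]] with P⁻¹ = [[1, 3], [3, 10]], and A = P·diag(-2, 3)·P⁻¹.
Then A^8 = P·diag(256, 6561)·P⁻¹ = [[2560, -19683], [-768, 6561]] · [[1, 3], [3, 10]] = [[-56489, -189150], [18915, 63306]].

[[-56489, -189150], [18915, 63306]]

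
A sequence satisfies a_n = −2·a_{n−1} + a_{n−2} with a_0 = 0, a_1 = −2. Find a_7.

With companion matrix T = [[−2, 1], [1, 0]], [a_n, a_{n−1}]ᵀ = T·[a_{n−1}, a_{n−2}]ᵀ, so [a_7, a_6]ᵀ = T^6·[a_1, a_0]ᵀ.
T^6 = [[169, −70], [−70, 29]], giving [a_7, a_6]ᵀ = [[−338], [140]].

−338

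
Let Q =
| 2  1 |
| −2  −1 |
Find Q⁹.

Q² = Q (a projection; rank 1, trace 1), so Q⁹ = Q.

[[2, 1], [−2, −1]]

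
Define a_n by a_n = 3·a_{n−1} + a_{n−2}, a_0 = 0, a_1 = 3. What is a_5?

327

With companion matrix T = [[3, 1], [1, 0]], [a_n, a_{n−1}]ᵀ = T·[a_{n−1}, a_{n−2}]ᵀ, so [a_5, a_4]ᵀ = T⁴·[a_1, a_0]ᵀ.
T⁴ = [[109, 33], [33, 10]], giving [a_5, a_4]ᵀ = [[327], [99]].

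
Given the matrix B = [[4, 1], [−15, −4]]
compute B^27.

B² = I (check: tr B = 0 and det B = −1), so B^27 = B since 27 is odd.

[[4, 1], [−15, −4]]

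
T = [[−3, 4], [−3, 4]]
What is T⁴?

[[−3, 4], [−3, 4]]

T² = T (a projection; rank 1, trace 1), so T⁴ = T.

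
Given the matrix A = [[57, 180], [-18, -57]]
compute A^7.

tr A = 0 and det A = -9, so the characteristic polynomial is λ² − (0)λ + (-9) with roots -3 and 3.
Eigenvectors give P = [[3, 10], [-1, -3]] with P⁻¹ = [[-3, -10], [1, 3]], and A = P·diag(-3, 3)·P⁻¹.
Then A^7 = P·diag(-2187, 2187)·P⁻¹ = [[-6561, 21870], [2187, -6561]] · [[-3, -10], [1, 3]] = [[41553, 131220], [-13122, -41553]].

[[41553, 131220], [-13122, -41553]]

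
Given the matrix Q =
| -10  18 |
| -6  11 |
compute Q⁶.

[[-188, 378], [-126, 253]]

tr Q = 1 and det Q = -2, so the characteristic polynomial is λ² − (1)λ + (-2) with roots -1 and 2.
Eigenvectors give P = [[-2, -3], [-1, -2]] with P⁻¹ = [[-2, 3], [1, -2]], and Q = P·diag(-1, 2)·P⁻¹.
Then Q⁶ = P·diag(1, 64)·P⁻¹ = [[-2, -192], [-1, -128]] · [[-2, 3], [1, -2]] = [[-188, 378], [-126, 253]].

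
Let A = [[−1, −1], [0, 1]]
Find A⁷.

A² = I (check: tr A = 0 and det A = −1), so A⁷ = A since 7 is odd.

[[−1, −1], [0, 1]]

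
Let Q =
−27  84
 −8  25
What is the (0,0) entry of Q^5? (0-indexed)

−1707

tr Q = −2 and det Q = −3, so the characteristic polynomial is λ² − (−2)λ + (−3) with roots −3 and 1.
Eigenvectors give P = [[7, 3], [2, 1]] with P⁻¹ = [[1, −3], [−2, 7]], and Q = P·diag(−3, 1)·P⁻¹.
Then Q^5 = P·diag(−243, 1)·P⁻¹ = [[−1701, 3], [−486, 1]] · [[1, −3], [−2, 7]] = [[−1707, 5124], [−488, 1465]].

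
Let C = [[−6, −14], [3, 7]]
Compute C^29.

[[−6, −14], [3, 7]]

C² = C (a projection; rank 1, trace 1), so C^29 = C.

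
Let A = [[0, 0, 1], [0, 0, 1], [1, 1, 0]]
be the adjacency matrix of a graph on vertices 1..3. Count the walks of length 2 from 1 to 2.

The number of length-2 walks from vertex 1 to vertex 2 is entry (1,2) of A², where A is the adjacency matrix.
A² = [[1, 1, 0], [1, 1, 0], [0, 0, 2]]

1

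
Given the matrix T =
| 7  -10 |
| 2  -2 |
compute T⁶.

[[3389, -6650], [1330, -2596]]

tr T = 5 and det T = 6, so the characteristic polynomial is λ² − (5)λ + (6) with roots 3 and 2.
Eigenvectors give P = [[5, -2], [2, -1]] with P⁻¹ = [[1, -2], [2, -5]], and T = P·diag(3, 2)·P⁻¹.
Then T⁶ = P·diag(729, 64)·P⁻¹ = [[3645, -128], [1458, -64]] · [[1, -2], [2, -5]] = [[3389, -6650], [1330, -2596]].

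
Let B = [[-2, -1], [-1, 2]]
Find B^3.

B^2 = [[5, 0], [0, 5]]
B^3 = [[-10, -5], [-5, 10]]

[[-10, -5], [-5, 10]]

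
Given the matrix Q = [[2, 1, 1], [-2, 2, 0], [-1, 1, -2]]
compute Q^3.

[[-8, 11, 1], [-18, -6, -4], [-5, -1, -8]]

Q^2 = [[1, 5, 0], [-8, 2, -2], [-2, -1, 3]]
Q^3 = [[-8, 11, 1], [-18, -6, -4], [-5, -1, -8]]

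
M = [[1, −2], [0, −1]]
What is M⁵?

[[1, −2], [0, −1]]

M² = I (check: tr M = 0 and det M = −1), so M⁵ = M since 5 is odd.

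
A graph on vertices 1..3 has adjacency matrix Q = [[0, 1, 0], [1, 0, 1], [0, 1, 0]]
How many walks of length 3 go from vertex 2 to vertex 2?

0

The number of length-3 walks from vertex 2 to vertex 2 is entry (2,2) of Q^3, where Q is the adjacency matrix.
Q^2 = [[1, 0, 1], [0, 2, 0], [1, 0, 1]]
Q^3 = [[0, 2, 0], [2, 0, 2], [0, 2, 0]]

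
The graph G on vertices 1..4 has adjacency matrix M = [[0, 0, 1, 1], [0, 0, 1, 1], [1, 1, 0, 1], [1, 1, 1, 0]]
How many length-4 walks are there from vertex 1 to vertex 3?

9

The number of length-4 walks from vertex 1 to vertex 3 is entry (1,3) of M⁴, where M is the adjacency matrix.
M² = [[2, 2, 1, 1], [2, 2, 1, 1], [1, 1, 3, 2], [1, 1, 2, 3]]
M³ = [[2, 2, 5, 5], [2, 2, 5, 5], [5, 5, 4, 5], [5, 5, 5, 4]]
M⁴ = [[10, 10, 9, 9], [10, 10, 9, 9], [9, 9, 15, 14], [9, 9, 14, 15]]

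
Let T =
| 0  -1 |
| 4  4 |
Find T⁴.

[[-48, -32], [128, 80]]

T² = [[-4, -4], [16, 12]]
T³ = [[-16, -12], [48, 32]]
T⁴ = [[-48, -32], [128, 80]]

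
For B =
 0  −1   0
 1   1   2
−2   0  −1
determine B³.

[[3, 0, 0], [0, 3, 0], [0, 0, 3]]

B² = [[−1, −1, −2], [−3, 0, 0], [2, 2, 1]]
B³ = [[3, 0, 0], [0, 3, 0], [0, 0, 3]]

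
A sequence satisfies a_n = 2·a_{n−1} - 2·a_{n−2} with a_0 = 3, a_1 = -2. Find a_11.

With companion matrix A = [[2, -2], [1, 0]], [a_n, a_{n−1}]ᵀ = A·[a_{n−1}, a_{n−2}]ᵀ, so [a_11, a_10]ᵀ = A^10·[a_1, a_0]ᵀ.
A^10 = [[32, -64], [32, -32]], giving [a_11, a_10]ᵀ = [[-256], [-160]].

-256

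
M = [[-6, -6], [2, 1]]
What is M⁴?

tr M = -5 and det M = 6, so the characteristic polynomial is λ² − (-5)λ + (6) with roots -3 and -2.
Eigenvectors give P = [[-2, -3], [1, 2]] with P⁻¹ = [[-2, -3], [1, 2]], and M = P·diag(-3, -2)·P⁻¹.
Then M⁴ = P·diag(81, 16)·P⁻¹ = [[-162, -48], [81, 32]] · [[-2, -3], [1, 2]] = [[276, 390], [-130, -179]].

[[276, 390], [-130, -179]]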